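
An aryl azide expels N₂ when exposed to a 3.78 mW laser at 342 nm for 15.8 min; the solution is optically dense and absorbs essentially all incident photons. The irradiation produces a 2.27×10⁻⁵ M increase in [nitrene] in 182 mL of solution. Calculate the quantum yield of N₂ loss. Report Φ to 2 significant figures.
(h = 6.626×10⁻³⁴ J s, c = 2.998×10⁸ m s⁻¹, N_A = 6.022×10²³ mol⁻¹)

Φ = 0.40

Product: (2.27×10⁻⁵ M)(0.182 L) = 4.131×10⁻⁶ mol.
Photon energy at 342 nm: hc/λ = (6.626×10⁻³⁴)(2.998×10⁸)/(342×10⁻⁹) = 5.808×10⁻¹⁹ J.
Energy delivered: (3.78 mW)(948 s) = 3.583 J.
Photons incident: 3.583 / 5.808×10⁻¹⁹ = 6.169×10¹⁸, i.e. 6.169×10¹⁸/6.022×10²³ = 1.024×10⁻⁵ mol.
Φ = 4.131×10⁻⁶ mol / 1.024×10⁻⁵ mol photons = 0.40.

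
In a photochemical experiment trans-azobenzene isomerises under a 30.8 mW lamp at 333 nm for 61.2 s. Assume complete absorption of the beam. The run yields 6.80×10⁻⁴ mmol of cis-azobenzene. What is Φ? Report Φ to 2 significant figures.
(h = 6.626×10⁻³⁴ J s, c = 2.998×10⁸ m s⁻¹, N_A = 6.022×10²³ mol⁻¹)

Product: 6.80×10⁻⁴ mmol = 6.80×10⁻⁷ mol.
Photon energy at 333 nm: hc/λ = (6.626×10⁻³⁴)(2.998×10⁸)/(333×10⁻⁹) = 5.965×10⁻¹⁹ J.
Energy delivered: (30.8 mW)(61.2 s) = 1.885 J.
Photons incident: 1.885 / 5.965×10⁻¹⁹ = 3.160×10¹⁸, i.e. 3.160×10¹⁸/6.022×10²³ = 5.247×10⁻⁶ mol.
Φ = 6.80×10⁻⁷ mol / 5.247×10⁻⁶ mol photons = 0.13.

Φ = 0.13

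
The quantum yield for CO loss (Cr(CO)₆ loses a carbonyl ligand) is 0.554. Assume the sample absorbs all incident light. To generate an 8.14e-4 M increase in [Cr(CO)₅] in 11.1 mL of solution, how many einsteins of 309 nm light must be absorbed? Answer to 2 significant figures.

Product: (8.14e-4 M)(0.0111 L) = 9.035e-6 mol.
Photons that must be absorbed: 9.035e-6 / 0.554 = 1.631e-5 mol.

1.6e-5 einstein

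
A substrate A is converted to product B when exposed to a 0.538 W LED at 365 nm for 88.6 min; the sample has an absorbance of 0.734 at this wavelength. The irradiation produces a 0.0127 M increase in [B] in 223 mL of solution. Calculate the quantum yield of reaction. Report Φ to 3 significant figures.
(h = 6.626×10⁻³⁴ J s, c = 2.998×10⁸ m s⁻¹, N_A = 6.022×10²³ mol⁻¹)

Product: (0.0127 M)(0.223 L) = 0.002832 mol.
Photon energy at 365 nm: hc/λ = (6.626×10⁻³⁴)(2.998×10⁸)/(365×10⁻⁹) = 5.442×10⁻¹⁹ J.
Energy delivered: (0.538 W)(5316 s) = 2860 J.
Photons incident: 2860 / 5.442×10⁻¹⁹ = 5.255×10²¹, i.e. 5.255×10²¹/6.022×10²³ = 0.008726 mol.
Fraction absorbed: 1 − 10^(−0.734) = 0.8155.
Photons absorbed: 0.8155 × 0.008726 = 0.007116 mol.
Φ = 0.002832 mol / 0.007116 mol photons = 0.398.

Φ = 0.398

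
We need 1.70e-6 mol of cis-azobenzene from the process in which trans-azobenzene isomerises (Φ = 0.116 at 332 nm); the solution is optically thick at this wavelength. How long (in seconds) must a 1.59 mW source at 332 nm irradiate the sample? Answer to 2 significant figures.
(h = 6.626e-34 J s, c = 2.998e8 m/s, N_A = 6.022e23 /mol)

Photons that must be absorbed: 1.70e-6 / 0.116 = 1.466e-5 mol.
Photon energy: hc/λ = 5.983e-19 J; per mole, 3.603e5 J mol⁻¹.
Energy required: 1.466e-5 × 3.603e5 = 5.282 J.
Time: 5.282 J / 0.00159 W = 3300 s.

t ≈ 3300 s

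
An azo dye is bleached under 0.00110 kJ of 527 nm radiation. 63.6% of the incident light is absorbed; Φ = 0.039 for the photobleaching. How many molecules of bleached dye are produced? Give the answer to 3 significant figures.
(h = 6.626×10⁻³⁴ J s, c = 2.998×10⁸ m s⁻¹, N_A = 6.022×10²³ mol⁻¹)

Photon energy at 527 nm: hc/λ = (6.626×10⁻³⁴)(2.998×10⁸)/(527×10⁻⁹) = 3.769×10⁻¹⁹ J.
Incident energy: 0.00110 kJ = 1.10 J.
Photons incident: 1.10 / 3.769×10⁻¹⁹ = 2.919×10¹⁸, i.e. 2.919×10¹⁸/6.022×10²³ = 4.847×10⁻⁶ mol.
Photons absorbed: 0.636 × 4.847×10⁻⁶ = 3.083×10⁻⁶ mol.
Product: Φ × n_abs = 0.039 × 3.083×10⁻⁶ = 1.202×10⁻⁷ mol.
As a count: 1.202×10⁻⁷ × 6.022×10²³ = 7.24×10¹⁶.

7.24×10¹⁶ molecules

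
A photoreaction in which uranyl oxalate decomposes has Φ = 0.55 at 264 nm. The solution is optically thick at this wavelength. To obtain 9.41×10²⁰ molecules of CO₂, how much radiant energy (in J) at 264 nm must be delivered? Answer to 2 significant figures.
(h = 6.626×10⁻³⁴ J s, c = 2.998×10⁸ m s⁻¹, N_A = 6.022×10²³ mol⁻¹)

1300 J

Product: 9.41×10²⁰ / 6.022×10²³ = 0.001563 mol.
Photons that must be absorbed: 0.001563 / 0.55 = 0.002842 mol.
Photon energy: hc/λ = 7.525×10⁻¹⁹ J; per mole, 4.532×10⁵ J mol⁻¹.
Energy required: 0.002842 × 4.532×10⁵ = 1300 J.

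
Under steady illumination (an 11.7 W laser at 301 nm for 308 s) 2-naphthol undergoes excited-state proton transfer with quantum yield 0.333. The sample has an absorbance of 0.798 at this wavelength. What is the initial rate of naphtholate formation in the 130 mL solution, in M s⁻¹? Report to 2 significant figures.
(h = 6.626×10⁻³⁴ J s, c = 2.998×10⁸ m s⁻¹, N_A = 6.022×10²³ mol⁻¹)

Photon energy at 301 nm: hc/λ = (6.626×10⁻³⁴)(2.998×10⁸)/(301×10⁻⁹) = 6.600×10⁻¹⁹ J.
Energy delivered: (11.7 W)(308 s) = 3604 J.
Photons incident: 3604 / 6.600×10⁻¹⁹ = 5.461×10²¹, i.e. 5.461×10²¹/6.022×10²³ = 0.009068 mol.
Fraction absorbed: 1 − 10^(−0.798) = 0.8408.
Photons absorbed: 0.8408 × 0.009068 = 0.007624 mol.
Product formed: 0.333 × 0.007624 = 0.002539 mol.
Rate: 0.002539 mol / (308 s × 0.13 L) = 6.3×10⁻⁵ M s⁻¹.

6.3×10⁻⁵ M s⁻¹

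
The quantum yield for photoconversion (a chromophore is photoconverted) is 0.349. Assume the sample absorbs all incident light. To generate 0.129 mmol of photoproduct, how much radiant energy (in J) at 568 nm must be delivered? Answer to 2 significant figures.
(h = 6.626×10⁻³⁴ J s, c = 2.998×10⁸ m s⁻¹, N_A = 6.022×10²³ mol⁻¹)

Product: 0.129 mmol = 1.29×10⁻⁴ mol.
Photons that must be absorbed: 1.29×10⁻⁴ / 0.349 = 3.696×10⁻⁴ mol.
Photon energy: hc/λ = 3.497×10⁻¹⁹ J; per mole, 2.106×10⁵ J mol⁻¹.
Energy required: 3.696×10⁻⁴ × 2.106×10⁵ = 78 J.

78 J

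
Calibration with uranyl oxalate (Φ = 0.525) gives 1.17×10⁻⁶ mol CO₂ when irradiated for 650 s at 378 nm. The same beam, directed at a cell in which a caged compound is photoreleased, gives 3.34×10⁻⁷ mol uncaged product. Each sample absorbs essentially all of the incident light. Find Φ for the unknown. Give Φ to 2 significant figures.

Photons absorbed by the actinometer: 1.17×10⁻⁶ / 0.525 = 2.229×10⁻⁶ mol.
Φ(unknown) = 3.34×10⁻⁷ / 2.229×10⁻⁶ = 0.15.

Φ = 0.15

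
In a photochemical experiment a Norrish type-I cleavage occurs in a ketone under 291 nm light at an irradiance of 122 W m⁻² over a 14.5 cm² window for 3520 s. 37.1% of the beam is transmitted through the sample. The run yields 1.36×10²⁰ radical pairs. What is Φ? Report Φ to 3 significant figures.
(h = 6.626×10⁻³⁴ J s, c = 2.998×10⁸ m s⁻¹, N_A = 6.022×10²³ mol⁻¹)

Φ = 0.237

Product: 1.36×10²⁰ / 6.022×10²³ = 2.258×10⁻⁴ mol.
Photon energy at 291 nm: hc/λ = (6.626×10⁻³⁴)(2.998×10⁸)/(291×10⁻⁹) = 6.826×10⁻¹⁹ J.
Energy delivered: (122 W m⁻²)(14.5×10⁻⁴ m²)(3520 s) = 622.7 J.
Photons incident: 622.7 / 6.826×10⁻¹⁹ = 9.122×10²⁰, i.e. 9.122×10²⁰/6.022×10²³ = 0.001515 mol.
Fraction absorbed: 1 − 37.1/100 = 0.6290.
Photons absorbed: 0.6290 × 0.001515 = 9.529×10⁻⁴ mol.
Φ = 2.258×10⁻⁴ mol / 9.529×10⁻⁴ mol photons = 0.237.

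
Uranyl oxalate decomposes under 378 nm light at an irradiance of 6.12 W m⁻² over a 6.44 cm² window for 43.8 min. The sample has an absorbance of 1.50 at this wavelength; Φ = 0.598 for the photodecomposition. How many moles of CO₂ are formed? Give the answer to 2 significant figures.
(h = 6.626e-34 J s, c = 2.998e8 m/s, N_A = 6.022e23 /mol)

Photon energy at 378 nm: hc/λ = (6.626e-34)(2.998e8)/(378e-9) = 5.255e-19 J.
Energy delivered: (6.12 W m⁻²)(6.44e-4 m²)(2628 s) = 10.36 J.
Photons incident: 10.36 / 5.255e-19 = 1.971e19, i.e. 1.971e19/6.022e23 = 3.273e-5 mol.
Fraction absorbed: 1 − 10^(−1.50) = 0.9684.
Photons absorbed: 0.9684 × 3.273e-5 = 3.170e-5 mol.
Product: Φ × n_abs = 0.598 × 3.170e-5 = 1.896e-5 mol.

1.9e-5 mol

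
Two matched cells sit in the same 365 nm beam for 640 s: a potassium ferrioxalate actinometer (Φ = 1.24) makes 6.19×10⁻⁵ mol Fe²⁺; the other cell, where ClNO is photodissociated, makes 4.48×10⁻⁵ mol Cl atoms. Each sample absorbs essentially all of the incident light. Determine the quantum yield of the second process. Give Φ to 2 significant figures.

Photons absorbed by the actinometer: 6.19×10⁻⁵ / 1.24 = 4.992×10⁻⁵ mol.
Φ(unknown) = 4.48×10⁻⁵ / 4.992×10⁻⁵ = 0.90.

Φ = 0.90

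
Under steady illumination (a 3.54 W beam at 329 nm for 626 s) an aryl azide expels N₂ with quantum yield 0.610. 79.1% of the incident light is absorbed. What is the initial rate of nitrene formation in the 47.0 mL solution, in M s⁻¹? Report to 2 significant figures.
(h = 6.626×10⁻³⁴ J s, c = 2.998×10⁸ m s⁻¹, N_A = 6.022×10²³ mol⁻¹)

Photon energy at 329 nm: hc/λ = (6.626×10⁻³⁴)(2.998×10⁸)/(329×10⁻⁹) = 6.038×10⁻¹⁹ J.
Energy delivered: (3.54 W)(626 s) = 2216 J.
Photons incident: 2216 / 6.038×10⁻¹⁹ = 3.670×10²¹, i.e. 3.670×10²¹/6.022×10²³ = 0.006094 mol.
Photons absorbed: 0.791 × 0.006094 = 0.004820 mol.
Product formed: 0.610 × 0.004820 = 0.002940 mol.
Rate: 0.002940 mol / (626 s × 0.047 L) = 1.0×10⁻⁴ M s⁻¹.

1.0×10⁻⁴ M s⁻¹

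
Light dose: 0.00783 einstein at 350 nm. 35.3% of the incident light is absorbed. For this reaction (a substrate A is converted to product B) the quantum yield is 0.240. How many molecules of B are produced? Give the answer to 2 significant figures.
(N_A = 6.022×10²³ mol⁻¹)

Photons absorbed: 0.353 × 0.00783 = 0.002764 mol.
Product: Φ × n_abs = 0.240 × 0.002764 = 6.634×10⁻⁴ mol.
As a count: 6.634×10⁻⁴ × 6.022×10²³ = 4.0×10²⁰.

4.0×10²⁰ molecules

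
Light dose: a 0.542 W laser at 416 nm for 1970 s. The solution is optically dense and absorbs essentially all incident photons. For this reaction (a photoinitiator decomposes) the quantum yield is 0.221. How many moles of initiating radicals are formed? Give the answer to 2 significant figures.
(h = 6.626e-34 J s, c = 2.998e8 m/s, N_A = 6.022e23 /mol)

8.2e-4 mol

Photon energy at 416 nm: hc/λ = (6.626e-34)(2.998e8)/(416e-9) = 4.775e-19 J.
Energy delivered: (0.542 W)(1970 s) = 1068 J.
Photons incident: 1068 / 4.775e-19 = 2.237e21, i.e. 2.237e21/6.022e23 = 0.003715 mol.
Product: Φ × n_abs = 0.221 × 0.003715 = 8.210e-4 mol.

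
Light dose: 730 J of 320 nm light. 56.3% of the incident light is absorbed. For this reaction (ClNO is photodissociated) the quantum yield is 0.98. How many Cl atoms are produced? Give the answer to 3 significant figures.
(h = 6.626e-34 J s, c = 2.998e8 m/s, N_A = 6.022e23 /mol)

Photon energy at 320 nm: hc/λ = (6.626e-34)(2.998e8)/(320e-9) = 6.208e-19 J.
Photons incident: 730 / 6.208e-19 = 1.176e21, i.e. 1.176e21/6.022e23 = 0.001953 mol.
Photons absorbed: 0.563 × 0.001953 = 0.001100 mol.
Product: Φ × n_abs = 0.98 × 0.001100 = 0.001078 mol.
As a count: 0.001078 × 6.022e23 = 6.49e20.

6.49e20 atoms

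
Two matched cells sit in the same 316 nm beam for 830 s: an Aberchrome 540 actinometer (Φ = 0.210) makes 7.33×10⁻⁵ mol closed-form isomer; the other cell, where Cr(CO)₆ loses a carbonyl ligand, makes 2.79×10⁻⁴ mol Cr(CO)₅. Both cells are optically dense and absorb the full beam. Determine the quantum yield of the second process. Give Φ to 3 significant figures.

Φ = 0.799

Photons absorbed by the actinometer: 7.33×10⁻⁵ / 0.210 = 3.490×10⁻⁴ mol.
Φ(unknown) = 2.79×10⁻⁴ / 3.490×10⁻⁴ = 0.799.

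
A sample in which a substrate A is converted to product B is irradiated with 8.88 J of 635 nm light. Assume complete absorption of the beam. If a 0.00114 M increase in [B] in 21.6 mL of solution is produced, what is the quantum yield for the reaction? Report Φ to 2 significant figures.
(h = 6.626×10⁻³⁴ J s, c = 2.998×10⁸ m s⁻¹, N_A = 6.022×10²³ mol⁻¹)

Product: (0.00114 M)(0.0216 L) = 2.462×10⁻⁵ mol.
Photon energy at 635 nm: hc/λ = (6.626×10⁻³⁴)(2.998×10⁸)/(635×10⁻⁹) = 3.128×10⁻¹⁹ J.
Photons incident: 8.88 / 3.128×10⁻¹⁹ = 2.839×10¹⁹, i.e. 2.839×10¹⁹/6.022×10²³ = 4.714×10⁻⁵ mol.
Φ = 2.462×10⁻⁵ mol / 4.714×10⁻⁵ mol photons = 0.52.

Φ = 0.52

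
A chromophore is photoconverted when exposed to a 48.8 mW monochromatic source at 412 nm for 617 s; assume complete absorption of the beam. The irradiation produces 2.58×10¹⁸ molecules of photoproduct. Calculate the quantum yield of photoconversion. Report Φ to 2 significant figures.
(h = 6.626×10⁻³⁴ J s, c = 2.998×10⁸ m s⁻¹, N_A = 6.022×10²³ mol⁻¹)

Φ = 0.041

Product: 2.58×10¹⁸ / 6.022×10²³ = 4.284×10⁻⁶ mol.
Photon energy at 412 nm: hc/λ = (6.626×10⁻³⁴)(2.998×10⁸)/(412×10⁻⁹) = 4.822×10⁻¹⁹ J.
Energy delivered: (48.8 mW)(617 s) = 30.11 J.
Photons incident: 30.11 / 4.822×10⁻¹⁹ = 6.244×10¹⁹, i.e. 6.244×10¹⁹/6.022×10²³ = 1.037×10⁻⁴ mol.
Φ = 4.284×10⁻⁶ mol / 1.037×10⁻⁴ mol photons = 0.041.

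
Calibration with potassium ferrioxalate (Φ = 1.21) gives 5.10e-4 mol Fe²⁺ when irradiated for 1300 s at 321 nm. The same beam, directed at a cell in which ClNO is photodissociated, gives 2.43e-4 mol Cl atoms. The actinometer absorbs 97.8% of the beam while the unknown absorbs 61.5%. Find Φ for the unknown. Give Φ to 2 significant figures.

Photons absorbed by the actinometer: 5.10e-4 / 1.21 = 4.215e-4 mol.
Incident flux: 4.215e-4 / 0.978 = 4.310e-4 einstein.
Absorbed by unknown: 0.615 × 4.310e-4 = 2.651e-4 mol.
Φ(unknown) = 2.43e-4 / 2.651e-4 = 0.92.

Φ = 0.92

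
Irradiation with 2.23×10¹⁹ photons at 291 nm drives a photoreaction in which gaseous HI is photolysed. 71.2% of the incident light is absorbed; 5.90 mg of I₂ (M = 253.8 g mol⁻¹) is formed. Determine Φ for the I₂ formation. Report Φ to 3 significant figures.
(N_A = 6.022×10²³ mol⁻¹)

Φ = 0.882

Product: 5.90 mg / 253.8 g mol⁻¹ = 2.325×10⁻⁵ mol.
Moles of photons: 2.23×10¹⁹ / 6.022×10²³ = 3.703×10⁻⁵ mol.
Photons absorbed: 0.712 × 3.703×10⁻⁵ = 2.637×10⁻⁵ mol.
Φ = 2.325×10⁻⁵ mol / 2.637×10⁻⁵ mol photons = 0.882.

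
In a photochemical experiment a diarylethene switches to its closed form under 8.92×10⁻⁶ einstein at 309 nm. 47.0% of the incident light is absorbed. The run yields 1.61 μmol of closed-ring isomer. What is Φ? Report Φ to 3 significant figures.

Product: 1.61 μmol = 1.61×10⁻⁶ mol.
Photons absorbed: 0.470 × 8.92×10⁻⁶ = 4.192×10⁻⁶ mol.
Φ = 1.61×10⁻⁶ mol / 4.192×10⁻⁶ mol photons = 0.384.

Φ = 0.384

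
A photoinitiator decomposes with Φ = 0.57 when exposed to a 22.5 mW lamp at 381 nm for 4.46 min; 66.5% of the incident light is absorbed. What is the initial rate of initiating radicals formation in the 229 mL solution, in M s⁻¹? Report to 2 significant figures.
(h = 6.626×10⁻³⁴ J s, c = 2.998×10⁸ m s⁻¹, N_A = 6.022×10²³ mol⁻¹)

1.2×10⁻⁷ M s⁻¹

Photon energy at 381 nm: hc/λ = (6.626×10⁻³⁴)(2.998×10⁸)/(381×10⁻⁹) = 5.214×10⁻¹⁹ J.
Energy delivered: (22.5 mW)(267.6 s) = 6.021 J.
Photons incident: 6.021 / 5.214×10⁻¹⁹ = 1.155×10¹⁹, i.e. 1.155×10¹⁹/6.022×10²³ = 1.918×10⁻⁵ mol.
Photons absorbed: 0.665 × 1.918×10⁻⁵ = 1.275×10⁻⁵ mol.
Product formed: 0.57 × 1.275×10⁻⁵ = 7.267×10⁻⁶ mol.
Rate: 7.267×10⁻⁶ mol / (267.6 s × 0.229 L) = 1.2×10⁻⁷ M s⁻¹.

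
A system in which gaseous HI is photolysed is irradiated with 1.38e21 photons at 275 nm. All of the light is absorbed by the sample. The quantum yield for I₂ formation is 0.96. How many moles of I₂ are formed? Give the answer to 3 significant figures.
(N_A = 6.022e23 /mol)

0.00220 mol

Moles of photons: 1.38e21 / 6.022e23 = 0.002292 mol.
Product: Φ × n_abs = 0.96 × 0.002292 = 0.002200 mol.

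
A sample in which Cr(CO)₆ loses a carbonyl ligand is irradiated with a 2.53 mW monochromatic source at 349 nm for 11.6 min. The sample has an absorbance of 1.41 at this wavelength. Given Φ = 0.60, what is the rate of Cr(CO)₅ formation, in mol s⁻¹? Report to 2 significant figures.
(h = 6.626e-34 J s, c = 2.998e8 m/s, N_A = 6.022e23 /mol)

4.3e-9 mol s⁻¹

Photon energy at 349 nm: hc/λ = (6.626e-34)(2.998e8)/(349e-9) = 5.692e-19 J.
Energy delivered: (2.53 mW)(696 s) = 1.761 J.
Photons incident: 1.761 / 5.692e-19 = 3.094e18, i.e. 3.094e18/6.022e23 = 5.138e-6 mol.
Fraction absorbed: 1 − 10^(−1.41) = 0.9611.
Photons absorbed: 0.9611 × 5.138e-6 = 4.938e-6 mol.
Product formed: 0.60 × 4.938e-6 = 2.963e-6 mol.
Rate: 2.963e-6 / 696 s = 4.3e-9 mol s⁻¹.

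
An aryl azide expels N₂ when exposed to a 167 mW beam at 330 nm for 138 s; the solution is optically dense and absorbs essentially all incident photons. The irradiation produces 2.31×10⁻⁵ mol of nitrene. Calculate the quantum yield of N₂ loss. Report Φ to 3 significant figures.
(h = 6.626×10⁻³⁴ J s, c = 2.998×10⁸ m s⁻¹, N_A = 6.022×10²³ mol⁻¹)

Φ = 0.363

Photon energy at 330 nm: hc/λ = (6.626×10⁻³⁴)(2.998×10⁸)/(330×10⁻⁹) = 6.020×10⁻¹⁹ J.
Energy delivered: (167 mW)(138 s) = 23.05 J.
Photons incident: 23.05 / 6.020×10⁻¹⁹ = 3.829×10¹⁹, i.e. 3.829×10¹⁹/6.022×10²³ = 6.358×10⁻⁵ mol.
Φ = 2.31×10⁻⁵ mol / 6.358×10⁻⁵ mol photons = 0.363.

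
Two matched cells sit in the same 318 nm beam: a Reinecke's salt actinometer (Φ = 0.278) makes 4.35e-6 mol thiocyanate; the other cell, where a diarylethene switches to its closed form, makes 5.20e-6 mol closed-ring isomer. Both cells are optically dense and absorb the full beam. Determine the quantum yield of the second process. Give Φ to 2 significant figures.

Photons absorbed by the actinometer: 4.35e-6 / 0.278 = 1.565e-5 mol.
Φ(unknown) = 5.20e-6 / 1.565e-5 = 0.33.

Φ = 0.33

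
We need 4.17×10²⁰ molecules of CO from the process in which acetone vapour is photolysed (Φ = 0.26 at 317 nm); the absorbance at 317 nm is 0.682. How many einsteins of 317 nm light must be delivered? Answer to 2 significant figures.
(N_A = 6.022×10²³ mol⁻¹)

Product: 4.17×10²⁰ / 6.022×10²³ = 6.925×10⁻⁴ mol.
Photons that must be absorbed: 6.925×10⁻⁴ / 0.26 = 0.002663 mol.
Fraction absorbed: 1 − 10^(−0.682) = 0.7920.
Incident photons needed: 0.002663 / 0.7920 = 0.003362 mol.

0.0034 einstein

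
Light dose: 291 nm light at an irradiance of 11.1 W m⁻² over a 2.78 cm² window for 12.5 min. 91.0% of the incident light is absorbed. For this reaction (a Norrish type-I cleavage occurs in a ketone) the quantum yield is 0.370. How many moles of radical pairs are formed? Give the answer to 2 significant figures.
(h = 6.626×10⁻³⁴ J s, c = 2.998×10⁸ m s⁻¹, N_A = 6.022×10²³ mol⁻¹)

1.9×10⁻⁶ mol

Photon energy at 291 nm: hc/λ = (6.626×10⁻³⁴)(2.998×10⁸)/(291×10⁻⁹) = 6.826×10⁻¹⁹ J.
Energy delivered: (11.1 W m⁻²)(2.78×10⁻⁴ m²)(750 s) = 2.314 J.
Photons incident: 2.314 / 6.826×10⁻¹⁹ = 3.390×10¹⁸, i.e. 3.390×10¹⁸/6.022×10²³ = 5.629×10⁻⁶ mol.
Photons absorbed: 0.910 × 5.629×10⁻⁶ = 5.122×10⁻⁶ mol.
Product: Φ × n_abs = 0.370 × 5.122×10⁻⁶ = 1.895×10⁻⁶ mol.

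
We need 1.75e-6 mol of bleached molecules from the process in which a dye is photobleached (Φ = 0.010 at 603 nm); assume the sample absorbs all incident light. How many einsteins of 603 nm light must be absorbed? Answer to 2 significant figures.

Photons that must be absorbed: 1.75e-6 / 0.010 = 1.750e-4 mol.

1.8e-4 einstein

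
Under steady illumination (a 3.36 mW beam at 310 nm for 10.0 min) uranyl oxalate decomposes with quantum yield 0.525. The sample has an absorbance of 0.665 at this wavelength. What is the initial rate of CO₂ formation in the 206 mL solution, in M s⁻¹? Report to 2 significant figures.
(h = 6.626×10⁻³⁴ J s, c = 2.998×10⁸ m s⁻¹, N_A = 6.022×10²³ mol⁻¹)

1.7×10⁻⁸ M s⁻¹

Photon energy at 310 nm: hc/λ = (6.626×10⁻³⁴)(2.998×10⁸)/(310×10⁻⁹) = 6.408×10⁻¹⁹ J.
Energy delivered: (3.36 mW)(600 s) = 2.016 J.
Photons incident: 2.016 / 6.408×10⁻¹⁹ = 3.146×10¹⁸, i.e. 3.146×10¹⁸/6.022×10²³ = 5.224×10⁻⁶ mol.
Fraction absorbed: 1 − 10^(−0.665) = 0.7837.
Photons absorbed: 0.7837 × 5.224×10⁻⁶ = 4.094×10⁻⁶ mol.
Product formed: 0.525 × 4.094×10⁻⁶ = 2.149×10⁻⁶ mol.
Rate: 2.149×10⁻⁶ mol / (600 s × 0.206 L) = 1.7×10⁻⁸ M s⁻¹.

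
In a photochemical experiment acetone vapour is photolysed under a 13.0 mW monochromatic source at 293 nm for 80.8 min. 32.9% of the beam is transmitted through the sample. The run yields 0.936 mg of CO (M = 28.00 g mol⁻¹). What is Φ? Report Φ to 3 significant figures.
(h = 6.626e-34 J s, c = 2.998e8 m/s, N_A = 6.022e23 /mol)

Product: 0.936 mg / 28.00 g mol⁻¹ = 3.343e-5 mol.
Photon energy at 293 nm: hc/λ = (6.626e-34)(2.998e8)/(293e-9) = 6.780e-19 J.
Energy delivered: (13.0 mW)(4848 s) = 63.02 J.
Photons incident: 63.02 / 6.780e-19 = 9.295e19, i.e. 9.295e19/6.022e23 = 1.544e-4 mol.
Fraction absorbed: 1 − 32.9/100 = 0.6710.
Photons absorbed: 0.6710 × 1.544e-4 = 1.036e-4 mol.
Φ = 3.343e-5 mol / 1.036e-4 mol photons = 0.323.

Φ = 0.323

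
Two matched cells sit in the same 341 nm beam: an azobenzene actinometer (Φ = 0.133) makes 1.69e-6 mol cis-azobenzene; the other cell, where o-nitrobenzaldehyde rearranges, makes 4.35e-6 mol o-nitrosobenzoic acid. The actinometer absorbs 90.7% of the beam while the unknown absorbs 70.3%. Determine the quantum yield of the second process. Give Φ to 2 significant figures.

Φ = 0.44

Photons absorbed by the actinometer: 1.69e-6 / 0.133 = 1.271e-5 mol.
Incident flux: 1.271e-5 / 0.907 = 1.401e-5 einstein.
Absorbed by unknown: 0.703 × 1.401e-5 = 9.849e-6 mol.
Φ(unknown) = 4.35e-6 / 9.849e-6 = 0.44.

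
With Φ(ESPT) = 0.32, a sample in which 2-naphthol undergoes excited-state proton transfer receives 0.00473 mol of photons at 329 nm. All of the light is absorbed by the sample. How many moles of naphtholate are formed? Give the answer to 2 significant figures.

0.0015 mol

Product: Φ × n_abs = 0.32 × 0.00473 = 0.001514 mol.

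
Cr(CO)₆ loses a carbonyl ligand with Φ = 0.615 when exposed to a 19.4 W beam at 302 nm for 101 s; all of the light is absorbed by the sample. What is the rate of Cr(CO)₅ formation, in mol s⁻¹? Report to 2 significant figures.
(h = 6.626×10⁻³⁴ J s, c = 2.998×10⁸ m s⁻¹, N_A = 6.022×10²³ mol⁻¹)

3.0×10⁻⁵ mol s⁻¹

Photon energy at 302 nm: hc/λ = (6.626×10⁻³⁴)(2.998×10⁸)/(302×10⁻⁹) = 6.578×10⁻¹⁹ J.
Energy delivered: (19.4 W)(101 s) = 1959 J.
Photons incident: 1959 / 6.578×10⁻¹⁹ = 2.978×10²¹, i.e. 2.978×10²¹/6.022×10²³ = 0.004945 mol.
Product formed: 0.615 × 0.004945 = 0.003041 mol.
Rate: 0.003041 / 101 s = 3.0×10⁻⁵ mol s⁻¹.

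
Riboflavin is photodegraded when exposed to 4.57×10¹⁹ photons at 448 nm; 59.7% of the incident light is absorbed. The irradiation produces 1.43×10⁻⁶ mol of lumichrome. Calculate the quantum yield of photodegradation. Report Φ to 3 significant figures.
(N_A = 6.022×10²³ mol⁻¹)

Moles of photons: 4.57×10¹⁹ / 6.022×10²³ = 7.589×10⁻⁵ mol.
Photons absorbed: 0.597 × 7.589×10⁻⁵ = 4.531×10⁻⁵ mol.
Φ = 1.43×10⁻⁶ mol / 4.531×10⁻⁵ mol photons = 0.0316.

Φ = 0.0316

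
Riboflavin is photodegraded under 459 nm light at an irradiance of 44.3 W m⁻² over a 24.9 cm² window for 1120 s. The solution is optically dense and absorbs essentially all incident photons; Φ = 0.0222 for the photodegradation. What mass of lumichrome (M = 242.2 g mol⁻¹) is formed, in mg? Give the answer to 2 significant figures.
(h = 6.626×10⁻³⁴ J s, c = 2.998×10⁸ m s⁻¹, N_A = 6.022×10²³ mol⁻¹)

2.5 mg

Photon energy at 459 nm: hc/λ = (6.626×10⁻³⁴)(2.998×10⁸)/(459×10⁻⁹) = 4.328×10⁻¹⁹ J.
Energy delivered: (44.3 W m⁻²)(24.9×10⁻⁴ m²)(1120 s) = 123.5 J.
Photons incident: 123.5 / 4.328×10⁻¹⁹ = 2.854×10²⁰, i.e. 2.854×10²⁰/6.022×10²³ = 4.739×10⁻⁴ mol.
Product: Φ × n_abs = 0.0222 × 4.739×10⁻⁴ = 1.052×10⁻⁵ mol.
Mass: 1.052×10⁻⁵ × 242.2 = 0.002548 g = 2.5 mg.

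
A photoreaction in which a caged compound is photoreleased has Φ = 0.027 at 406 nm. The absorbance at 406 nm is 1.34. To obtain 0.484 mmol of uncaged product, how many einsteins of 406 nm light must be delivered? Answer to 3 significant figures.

Product: 0.484 mmol = 4.84×10⁻⁴ mol.
Photons that must be absorbed: 4.84×10⁻⁴ / 0.027 = 0.01793 mol.
Fraction absorbed: 1 − 10^(−1.34) = 0.9543.
Incident photons needed: 0.01793 / 0.9543 = 0.01879 mol.

0.0188 einstein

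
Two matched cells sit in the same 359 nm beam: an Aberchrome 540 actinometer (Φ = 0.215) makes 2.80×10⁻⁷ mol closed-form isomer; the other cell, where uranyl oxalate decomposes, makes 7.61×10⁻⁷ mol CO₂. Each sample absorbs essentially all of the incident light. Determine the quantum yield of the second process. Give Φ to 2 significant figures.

Photons absorbed by the actinometer: 2.80×10⁻⁷ / 0.215 = 1.302×10⁻⁶ mol.
Φ(unknown) = 7.61×10⁻⁷ / 1.302×10⁻⁶ = 0.58.

Φ = 0.58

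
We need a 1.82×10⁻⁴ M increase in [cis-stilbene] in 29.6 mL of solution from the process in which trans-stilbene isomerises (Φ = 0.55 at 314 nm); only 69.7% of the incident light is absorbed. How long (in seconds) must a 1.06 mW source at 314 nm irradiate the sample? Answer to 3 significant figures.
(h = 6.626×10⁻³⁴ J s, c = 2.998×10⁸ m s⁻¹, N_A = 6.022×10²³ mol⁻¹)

t ≈ 5050 s

Product: (1.82×10⁻⁴ M)(0.0296 L) = 5.387×10⁻⁶ mol.
Photons that must be absorbed: 5.387×10⁻⁶ / 0.55 = 9.795×10⁻⁶ mol.
Incident photons needed: 9.795×10⁻⁶ / 0.697 = 1.405×10⁻⁵ mol.
Photon energy: hc/λ = 6.326×10⁻¹⁹ J; per mole, 3.810×10⁵ J mol⁻¹.
Energy required: 1.405×10⁻⁵ × 3.810×10⁵ = 5.353 J.
Time: 5.353 J / 0.00106 W = 5050 s.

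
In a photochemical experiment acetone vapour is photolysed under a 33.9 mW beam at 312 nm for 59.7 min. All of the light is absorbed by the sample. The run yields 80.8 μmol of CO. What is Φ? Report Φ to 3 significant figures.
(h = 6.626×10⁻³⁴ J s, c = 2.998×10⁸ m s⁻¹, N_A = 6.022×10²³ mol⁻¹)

Φ = 0.255

Product: 80.8 μmol = 8.08×10⁻⁵ mol.
Photon energy at 312 nm: hc/λ = (6.626×10⁻³⁴)(2.998×10⁸)/(312×10⁻⁹) = 6.367×10⁻¹⁹ J.
Energy delivered: (33.9 mW)(3582 s) = 121.4 J.
Photons incident: 121.4 / 6.367×10⁻¹⁹ = 1.907×10²⁰, i.e. 1.907×10²⁰/6.022×10²³ = 3.167×10⁻⁴ mol.
Φ = 8.08×10⁻⁵ mol / 3.167×10⁻⁴ mol photons = 0.255.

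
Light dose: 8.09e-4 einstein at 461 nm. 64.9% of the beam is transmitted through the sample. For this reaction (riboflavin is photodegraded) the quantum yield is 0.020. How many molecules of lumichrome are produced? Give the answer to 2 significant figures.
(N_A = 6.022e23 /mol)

Fraction absorbed: 1 − 64.9/100 = 0.3510.
Photons absorbed: 0.3510 × 8.09e-4 = 2.840e-4 mol.
Product: Φ × n_abs = 0.020 × 2.840e-4 = 5.680e-6 mol.
As a count: 5.680e-6 × 6.022e23 = 3.4e18.

3.4e18 molecules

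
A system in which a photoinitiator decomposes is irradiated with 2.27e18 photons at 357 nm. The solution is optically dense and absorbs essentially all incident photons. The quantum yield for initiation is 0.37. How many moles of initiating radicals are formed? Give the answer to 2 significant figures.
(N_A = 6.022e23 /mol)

1.4e-6 mol

Moles of photons: 2.27e18 / 6.022e23 = 3.770e-6 mol.
Product: Φ × n_abs = 0.37 × 3.770e-6 = 1.395e-6 mol.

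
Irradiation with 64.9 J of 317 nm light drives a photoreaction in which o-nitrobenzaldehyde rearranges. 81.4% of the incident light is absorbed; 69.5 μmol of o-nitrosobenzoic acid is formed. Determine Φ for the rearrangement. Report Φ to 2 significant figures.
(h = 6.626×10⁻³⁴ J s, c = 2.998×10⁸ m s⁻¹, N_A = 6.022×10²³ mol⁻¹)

Product: 69.5 μmol = 6.95×10⁻⁵ mol.
Photon energy at 317 nm: hc/λ = (6.626×10⁻³⁴)(2.998×10⁸)/(317×10⁻⁹) = 6.266×10⁻¹⁹ J.
Photons incident: 64.9 / 6.266×10⁻¹⁹ = 1.036×10²⁰, i.e. 1.036×10²⁰/6.022×10²³ = 1.720×10⁻⁴ mol.
Photons absorbed: 0.814 × 1.720×10⁻⁴ = 1.400×10⁻⁴ mol.
Φ = 6.95×10⁻⁵ mol / 1.400×10⁻⁴ mol photons = 0.50.

Φ = 0.50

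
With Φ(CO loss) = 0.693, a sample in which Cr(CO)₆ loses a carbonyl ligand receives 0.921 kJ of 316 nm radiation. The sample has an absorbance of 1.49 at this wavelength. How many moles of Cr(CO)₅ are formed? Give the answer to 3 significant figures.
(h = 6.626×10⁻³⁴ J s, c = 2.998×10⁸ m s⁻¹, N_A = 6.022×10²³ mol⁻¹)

0.00163 mol

Photon energy at 316 nm: hc/λ = (6.626×10⁻³⁴)(2.998×10⁸)/(316×10⁻⁹) = 6.286×10⁻¹⁹ J.
Incident energy: 0.921 kJ = 921 J.
Photons incident: 921 / 6.286×10⁻¹⁹ = 1.465×10²¹, i.e. 1.465×10²¹/6.022×10²³ = 0.002433 mol.
Fraction absorbed: 1 − 10^(−1.49) = 0.9676.
Photons absorbed: 0.9676 × 0.002433 = 0.002354 mol.
Product: Φ × n_abs = 0.693 × 0.002354 = 0.001631 mol.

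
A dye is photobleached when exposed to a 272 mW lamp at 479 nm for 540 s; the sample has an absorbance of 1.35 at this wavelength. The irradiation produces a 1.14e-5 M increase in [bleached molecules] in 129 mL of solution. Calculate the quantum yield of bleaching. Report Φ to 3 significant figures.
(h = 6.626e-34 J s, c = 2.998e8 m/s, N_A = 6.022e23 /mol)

Product: (1.14e-5 M)(0.129 L) = 1.471e-6 mol.
Photon energy at 479 nm: hc/λ = (6.626e-34)(2.998e8)/(479e-9) = 4.147e-19 J.
Energy delivered: (272 mW)(540 s) = 146.9 J.
Photons incident: 146.9 / 4.147e-19 = 3.542e20, i.e. 3.542e20/6.022e23 = 5.882e-4 mol.
Fraction absorbed: 1 − 10^(−1.35) = 0.9553.
Photons absorbed: 0.9553 × 5.882e-4 = 5.619e-4 mol.
Φ = 1.471e-6 mol / 5.619e-4 mol photons = 0.00262.

Φ = 0.00262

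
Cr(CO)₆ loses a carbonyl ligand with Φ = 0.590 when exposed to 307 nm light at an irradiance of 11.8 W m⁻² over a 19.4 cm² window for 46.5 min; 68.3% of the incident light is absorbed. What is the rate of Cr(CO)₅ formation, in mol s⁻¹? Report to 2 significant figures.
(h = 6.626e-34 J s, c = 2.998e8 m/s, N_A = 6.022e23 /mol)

Photon energy at 307 nm: hc/λ = (6.626e-34)(2.998e8)/(307e-9) = 6.471e-19 J.
Energy delivered: (11.8 W m⁻²)(19.4e-4 m²)(2790 s) = 63.87 J.
Photons incident: 63.87 / 6.471e-19 = 9.870e19, i.e. 9.870e19/6.022e23 = 1.639e-4 mol.
Photons absorbed: 0.683 × 1.639e-4 = 1.119e-4 mol.
Product formed: 0.590 × 1.119e-4 = 6.602e-5 mol.
Rate: 6.602e-5 / 2790 s = 2.4e-8 mol s⁻¹.

2.4e-8 mol s⁻¹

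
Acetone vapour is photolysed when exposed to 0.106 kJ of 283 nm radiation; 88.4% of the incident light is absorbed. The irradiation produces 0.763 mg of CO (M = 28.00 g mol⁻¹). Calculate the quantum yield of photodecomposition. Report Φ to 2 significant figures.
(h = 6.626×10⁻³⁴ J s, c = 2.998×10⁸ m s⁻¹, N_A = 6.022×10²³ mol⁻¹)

Product: 0.763 mg / 28.00 g mol⁻¹ = 2.725×10⁻⁵ mol.
Photon energy at 283 nm: hc/λ = (6.626×10⁻³⁴)(2.998×10⁸)/(283×10⁻⁹) = 7.019×10⁻¹⁹ J.
Incident energy: 0.106 kJ = 106 J.
Photons incident: 106 / 7.019×10⁻¹⁹ = 1.510×10²⁰, i.e. 1.510×10²⁰/6.022×10²³ = 2.507×10⁻⁴ mol.
Photons absorbed: 0.884 × 2.507×10⁻⁴ = 2.216×10⁻⁴ mol.
Φ = 2.725×10⁻⁵ mol / 2.216×10⁻⁴ mol photons = 0.12.

Φ = 0.12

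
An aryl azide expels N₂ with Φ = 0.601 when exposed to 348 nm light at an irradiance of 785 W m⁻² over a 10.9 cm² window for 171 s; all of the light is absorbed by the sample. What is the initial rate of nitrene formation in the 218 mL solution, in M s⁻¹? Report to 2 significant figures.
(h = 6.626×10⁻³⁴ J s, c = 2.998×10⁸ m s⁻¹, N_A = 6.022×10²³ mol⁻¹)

6.9×10⁻⁶ M s⁻¹

Photon energy at 348 nm: hc/λ = (6.626×10⁻³⁴)(2.998×10⁸)/(348×10⁻⁹) = 5.708×10⁻¹⁹ J.
Energy delivered: (785 W m⁻²)(10.9×10⁻⁴ m²)(171 s) = 146.3 J.
Photons incident: 146.3 / 5.708×10⁻¹⁹ = 2.563×10²⁰, i.e. 2.563×10²⁰/6.022×10²³ = 4.256×10⁻⁴ mol.
Product formed: 0.601 × 4.256×10⁻⁴ = 2.558×10⁻⁴ mol.
Rate: 2.558×10⁻⁴ mol / (171 s × 0.218 L) = 6.9×10⁻⁶ M s⁻¹.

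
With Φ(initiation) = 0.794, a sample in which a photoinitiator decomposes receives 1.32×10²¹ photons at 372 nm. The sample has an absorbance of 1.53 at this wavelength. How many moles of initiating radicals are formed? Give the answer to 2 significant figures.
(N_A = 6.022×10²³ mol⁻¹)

Moles of photons: 1.32×10²¹ / 6.022×10²³ = 0.002192 mol.
Fraction absorbed: 1 − 10^(−1.53) = 0.9705.
Photons absorbed: 0.9705 × 0.002192 = 0.002127 mol.
Product: Φ × n_abs = 0.794 × 0.002127 = 0.001689 mol.

0.0017 mol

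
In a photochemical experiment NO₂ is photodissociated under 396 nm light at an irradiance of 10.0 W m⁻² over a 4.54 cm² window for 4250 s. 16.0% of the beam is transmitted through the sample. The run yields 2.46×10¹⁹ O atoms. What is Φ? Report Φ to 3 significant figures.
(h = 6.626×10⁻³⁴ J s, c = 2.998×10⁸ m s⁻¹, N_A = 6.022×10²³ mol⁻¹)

Product: 2.46×10¹⁹ / 6.022×10²³ = 4.085×10⁻⁵ mol.
Photon energy at 396 nm: hc/λ = (6.626×10⁻³⁴)(2.998×10⁸)/(396×10⁻⁹) = 5.016×10⁻¹⁹ J.
Energy delivered: (10.0 W m⁻²)(4.54×10⁻⁴ m²)(4250 s) = 19.29 J.
Photons incident: 19.29 / 5.016×10⁻¹⁹ = 3.846×10¹⁹, i.e. 3.846×10¹⁹/6.022×10²³ = 6.387×10⁻⁵ mol.
Fraction absorbed: 1 − 16.0/100 = 0.8400.
Photons absorbed: 0.8400 × 6.387×10⁻⁵ = 5.365×10⁻⁵ mol.
Φ = 4.085×10⁻⁵ mol / 5.365×10⁻⁵ mol photons = 0.761.

Φ = 0.761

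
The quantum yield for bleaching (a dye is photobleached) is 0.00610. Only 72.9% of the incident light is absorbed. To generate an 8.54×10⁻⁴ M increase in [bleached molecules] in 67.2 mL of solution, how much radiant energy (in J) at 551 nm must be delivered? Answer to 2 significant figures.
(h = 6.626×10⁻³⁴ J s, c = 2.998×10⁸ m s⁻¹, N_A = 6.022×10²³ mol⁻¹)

2800 J

Product: (8.54×10⁻⁴ M)(0.0672 L) = 5.739×10⁻⁵ mol.
Photons that must be absorbed: 5.739×10⁻⁵ / 0.00610 = 0.009408 mol.
Incident photons needed: 0.009408 / 0.729 = 0.01291 mol.
Photon energy: hc/λ = 3.605×10⁻¹⁹ J; per mole, 2.171×10⁵ J mol⁻¹.
Energy required: 0.01291 × 2.171×10⁵ = 2800 J.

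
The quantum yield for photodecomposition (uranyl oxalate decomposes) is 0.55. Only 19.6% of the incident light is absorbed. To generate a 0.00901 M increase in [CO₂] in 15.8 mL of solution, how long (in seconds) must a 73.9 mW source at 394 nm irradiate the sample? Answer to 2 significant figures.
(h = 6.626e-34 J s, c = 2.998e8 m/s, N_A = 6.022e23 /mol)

t ≈ 5400 s

Product: (0.00901 M)(0.0158 L) = 1.424e-4 mol.
Photons that must be absorbed: 1.424e-4 / 0.55 = 2.589e-4 mol.
Incident photons needed: 2.589e-4 / 0.196 = 0.001321 mol.
Photon energy: hc/λ = 5.042e-19 J; per mole, 3.036e5 J mol⁻¹.
Energy required: 0.001321 × 3.036e5 = 401.1 J.
Time: 401.1 J / 0.0739 W = 5400 s.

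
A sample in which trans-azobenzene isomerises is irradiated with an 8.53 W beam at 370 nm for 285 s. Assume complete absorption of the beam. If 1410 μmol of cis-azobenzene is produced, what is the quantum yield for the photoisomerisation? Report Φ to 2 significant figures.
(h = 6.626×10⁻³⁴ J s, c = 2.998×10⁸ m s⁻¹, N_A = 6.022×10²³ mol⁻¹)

Φ = 0.19

Product: 1410 μmol = 0.00141 mol.
Photon energy at 370 nm: hc/λ = (6.626×10⁻³⁴)(2.998×10⁸)/(370×10⁻⁹) = 5.369×10⁻¹⁹ J.
Energy delivered: (8.53 W)(285 s) = 2431 J.
Photons incident: 2431 / 5.369×10⁻¹⁹ = 4.528×10²¹, i.e. 4.528×10²¹/6.022×10²³ = 0.007519 mol.
Φ = 0.00141 mol / 0.007519 mol photons = 0.19.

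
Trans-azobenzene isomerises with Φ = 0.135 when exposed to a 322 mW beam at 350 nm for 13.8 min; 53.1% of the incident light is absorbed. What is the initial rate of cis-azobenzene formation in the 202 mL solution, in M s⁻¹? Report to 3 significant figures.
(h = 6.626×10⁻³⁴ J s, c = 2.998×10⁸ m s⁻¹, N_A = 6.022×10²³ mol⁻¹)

3.34×10⁻⁷ M s⁻¹

Photon energy at 350 nm: hc/λ = (6.626×10⁻³⁴)(2.998×10⁸)/(350×10⁻⁹) = 5.676×10⁻¹⁹ J.
Energy delivered: (322 mW)(828 s) = 266.6 J.
Photons incident: 266.6 / 5.676×10⁻¹⁹ = 4.697×10²⁰, i.e. 4.697×10²⁰/6.022×10²³ = 7.800×10⁻⁴ mol.
Photons absorbed: 0.531 × 7.800×10⁻⁴ = 4.142×10⁻⁴ mol.
Product formed: 0.135 × 4.142×10⁻⁴ = 5.592×10⁻⁵ mol.
Rate: 5.592×10⁻⁵ mol / (828 s × 0.202 L) = 3.34×10⁻⁷ M s⁻¹.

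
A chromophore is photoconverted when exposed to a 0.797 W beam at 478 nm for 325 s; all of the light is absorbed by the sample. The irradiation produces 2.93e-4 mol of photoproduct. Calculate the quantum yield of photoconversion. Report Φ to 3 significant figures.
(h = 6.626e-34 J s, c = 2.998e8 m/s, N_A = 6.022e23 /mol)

Φ = 0.283

Photon energy at 478 nm: hc/λ = (6.626e-34)(2.998e8)/(478e-9) = 4.156e-19 J.
Energy delivered: (0.797 W)(325 s) = 259.0 J.
Photons incident: 259.0 / 4.156e-19 = 6.232e20, i.e. 6.232e20/6.022e23 = 0.001035 mol.
Φ = 2.93e-4 mol / 0.001035 mol photons = 0.283.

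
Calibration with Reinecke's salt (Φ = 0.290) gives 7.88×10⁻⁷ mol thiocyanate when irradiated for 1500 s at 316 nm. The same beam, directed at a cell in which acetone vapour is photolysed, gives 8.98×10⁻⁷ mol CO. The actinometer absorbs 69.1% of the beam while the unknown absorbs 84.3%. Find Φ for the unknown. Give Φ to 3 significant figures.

Φ = 0.271

Photons absorbed by the actinometer: 7.88×10⁻⁷ / 0.290 = 2.717×10⁻⁶ mol.
Incident flux: 2.717×10⁻⁶ / 0.691 = 3.932×10⁻⁶ einstein.
Absorbed by unknown: 0.843 × 3.932×10⁻⁶ = 3.315×10⁻⁶ mol.
Φ(unknown) = 8.98×10⁻⁷ / 3.315×10⁻⁶ = 0.271.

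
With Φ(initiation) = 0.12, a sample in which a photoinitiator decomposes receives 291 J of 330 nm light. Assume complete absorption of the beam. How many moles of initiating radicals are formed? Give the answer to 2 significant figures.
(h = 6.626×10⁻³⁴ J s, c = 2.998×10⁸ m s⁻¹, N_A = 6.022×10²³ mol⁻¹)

Photon energy at 330 nm: hc/λ = (6.626×10⁻³⁴)(2.998×10⁸)/(330×10⁻⁹) = 6.020×10⁻¹⁹ J.
Photons incident: 291 / 6.020×10⁻¹⁹ = 4.834×10²⁰, i.e. 4.834×10²⁰/6.022×10²³ = 8.027×10⁻⁴ mol.
Product: Φ × n_abs = 0.12 × 8.027×10⁻⁴ = 9.632×10⁻⁵ mol.

9.6×10⁻⁵ mol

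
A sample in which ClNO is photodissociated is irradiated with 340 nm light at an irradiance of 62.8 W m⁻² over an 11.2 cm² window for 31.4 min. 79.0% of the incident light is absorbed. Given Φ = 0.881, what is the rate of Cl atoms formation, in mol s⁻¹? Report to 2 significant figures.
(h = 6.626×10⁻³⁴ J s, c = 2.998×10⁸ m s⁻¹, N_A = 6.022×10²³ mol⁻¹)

1.4×10⁻⁷ mol s⁻¹

Photon energy at 340 nm: hc/λ = (6.626×10⁻³⁴)(2.998×10⁸)/(340×10⁻⁹) = 5.843×10⁻¹⁹ J.
Energy delivered: (62.8 W m⁻²)(11.2×10⁻⁴ m²)(1884 s) = 132.5 J.
Photons incident: 132.5 / 5.843×10⁻¹⁹ = 2.268×10²⁰, i.e. 2.268×10²⁰/6.022×10²³ = 3.766×10⁻⁴ mol.
Photons absorbed: 0.790 × 3.766×10⁻⁴ = 2.975×10⁻⁴ mol.
Product formed: 0.881 × 2.975×10⁻⁴ = 2.621×10⁻⁴ mol.
Rate: 2.621×10⁻⁴ / 1884 s = 1.4×10⁻⁷ mol s⁻¹.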